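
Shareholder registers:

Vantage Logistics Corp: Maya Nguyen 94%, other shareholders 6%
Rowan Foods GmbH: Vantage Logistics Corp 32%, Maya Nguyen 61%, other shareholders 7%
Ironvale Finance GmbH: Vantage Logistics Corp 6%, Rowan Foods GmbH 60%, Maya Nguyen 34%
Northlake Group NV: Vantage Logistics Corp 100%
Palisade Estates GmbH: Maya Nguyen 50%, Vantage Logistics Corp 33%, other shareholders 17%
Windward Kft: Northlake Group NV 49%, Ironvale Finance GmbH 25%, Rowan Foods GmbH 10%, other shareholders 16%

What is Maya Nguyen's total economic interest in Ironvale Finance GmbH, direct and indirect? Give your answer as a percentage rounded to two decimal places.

Maya reaches Ironvale along 4 paths.
Via Vantage: 94% × 6% = 5.64%.
Via Vantage → Rowan: 94% × 32% × 60% = 18.048%.
Via Rowan: 61% × 60% = 36.6%.
Direct stake: 34% = 34%.
Total: 5.64% + 18.048% + 36.6% + 34% = 94.288%.
Rounded: 94.29%.

94.29%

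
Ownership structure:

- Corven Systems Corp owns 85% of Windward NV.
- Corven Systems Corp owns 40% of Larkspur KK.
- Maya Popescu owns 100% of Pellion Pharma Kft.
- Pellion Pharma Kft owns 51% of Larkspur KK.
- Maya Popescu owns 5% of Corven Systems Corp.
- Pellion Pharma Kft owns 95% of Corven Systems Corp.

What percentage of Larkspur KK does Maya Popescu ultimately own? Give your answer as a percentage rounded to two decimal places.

91.00%

Maya reaches Larkspur along 3 paths.
Via Pellion: 100% × 51% = 51%.
Via Pellion → Corven: 100% × 95% × 40% = 38%.
Via Corven: 5% × 40% = 2%.
Total: 51% + 38% + 2% = 91%.
Rounded: 91.00%.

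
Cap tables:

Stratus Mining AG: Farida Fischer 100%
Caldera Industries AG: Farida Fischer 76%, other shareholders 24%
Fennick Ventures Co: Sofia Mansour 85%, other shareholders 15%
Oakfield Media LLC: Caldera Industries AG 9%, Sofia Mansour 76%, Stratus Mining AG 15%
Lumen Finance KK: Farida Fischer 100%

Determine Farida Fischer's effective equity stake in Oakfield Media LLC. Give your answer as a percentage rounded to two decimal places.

Farida reaches Oakfield along 2 paths.
Via Caldera: 76% × 9% = 6.84%.
Via Stratus: 100% × 15% = 15%.
Total: 6.84% + 15% = 21.84%.

21.84%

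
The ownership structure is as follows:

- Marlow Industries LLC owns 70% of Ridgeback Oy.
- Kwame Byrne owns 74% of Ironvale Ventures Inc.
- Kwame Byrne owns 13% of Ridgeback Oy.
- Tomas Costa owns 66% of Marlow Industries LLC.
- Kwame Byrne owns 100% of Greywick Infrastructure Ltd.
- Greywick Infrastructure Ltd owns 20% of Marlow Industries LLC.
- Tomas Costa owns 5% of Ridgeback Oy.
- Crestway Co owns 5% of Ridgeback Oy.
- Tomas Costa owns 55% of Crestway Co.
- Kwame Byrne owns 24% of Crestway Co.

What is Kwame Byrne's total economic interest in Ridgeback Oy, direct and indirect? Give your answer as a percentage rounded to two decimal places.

Kwame reaches Ridgeback along 3 paths.
Via Greywick → Marlow: 100% × 20% × 70% = 14%.
Direct stake: 13% = 13%.
Via Crestway: 24% × 5% = 1.2%.
Total: 14% + 13% + 1.2% = 28.2%.
Rounded: 28.20%.

28.20%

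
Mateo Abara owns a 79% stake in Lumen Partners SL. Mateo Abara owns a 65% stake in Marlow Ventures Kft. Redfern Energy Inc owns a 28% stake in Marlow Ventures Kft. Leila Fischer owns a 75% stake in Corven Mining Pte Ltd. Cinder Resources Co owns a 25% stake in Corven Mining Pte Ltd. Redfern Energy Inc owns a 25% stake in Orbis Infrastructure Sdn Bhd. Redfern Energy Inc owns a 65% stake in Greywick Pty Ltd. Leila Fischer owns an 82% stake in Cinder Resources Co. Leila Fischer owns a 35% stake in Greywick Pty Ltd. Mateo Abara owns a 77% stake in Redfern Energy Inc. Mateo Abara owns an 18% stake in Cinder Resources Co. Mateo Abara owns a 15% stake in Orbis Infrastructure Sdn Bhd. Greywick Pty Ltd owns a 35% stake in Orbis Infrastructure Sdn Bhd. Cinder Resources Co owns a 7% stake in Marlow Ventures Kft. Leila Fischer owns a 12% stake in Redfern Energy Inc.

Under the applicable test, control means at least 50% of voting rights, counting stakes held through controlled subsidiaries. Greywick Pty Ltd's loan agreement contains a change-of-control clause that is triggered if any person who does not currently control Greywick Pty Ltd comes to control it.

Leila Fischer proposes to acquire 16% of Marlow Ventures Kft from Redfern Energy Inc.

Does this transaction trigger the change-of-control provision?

The purchase adds only to Leila's holdings (Redfern's stake shrinks), so Leila is the only person who could newly come to control Greywick.
Leila holds 82% of Cinder, so Leila controls Cinder.
Cinder and Leila together hold 25% + 75% = 100% of Corven, so Leila controls Corven.
In Greywick, Leila's side holds only 35%, not ≥ 50%.
So before the transaction, Leila does not control Greywick.
After the purchase, Leila holds 16% of Marlow directly, and Redfern's stake falls to 12%.
Leila's side now holds 7% + 16% = 23% of Marlow, not ≥ 50%, so Leila still does not control Marlow.
After the transaction, Leila's side holds 35% of Greywick, not ≥ 50%, so Leila still does not control Greywick.
No new person acquires control, so the clause is not triggered.

No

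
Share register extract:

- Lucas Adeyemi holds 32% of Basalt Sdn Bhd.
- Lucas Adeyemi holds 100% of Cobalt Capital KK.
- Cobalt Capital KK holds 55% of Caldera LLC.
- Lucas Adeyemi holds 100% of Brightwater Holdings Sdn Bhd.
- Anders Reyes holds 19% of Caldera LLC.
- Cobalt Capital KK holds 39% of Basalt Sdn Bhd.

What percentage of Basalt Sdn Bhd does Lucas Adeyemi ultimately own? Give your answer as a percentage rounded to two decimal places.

Lucas reaches Basalt along 2 paths.
Direct stake: 32% = 32%.
Via Cobalt: 100% × 39% = 39%.
Total: 32% + 39% = 71%.
Rounded: 71.00%.

71.00%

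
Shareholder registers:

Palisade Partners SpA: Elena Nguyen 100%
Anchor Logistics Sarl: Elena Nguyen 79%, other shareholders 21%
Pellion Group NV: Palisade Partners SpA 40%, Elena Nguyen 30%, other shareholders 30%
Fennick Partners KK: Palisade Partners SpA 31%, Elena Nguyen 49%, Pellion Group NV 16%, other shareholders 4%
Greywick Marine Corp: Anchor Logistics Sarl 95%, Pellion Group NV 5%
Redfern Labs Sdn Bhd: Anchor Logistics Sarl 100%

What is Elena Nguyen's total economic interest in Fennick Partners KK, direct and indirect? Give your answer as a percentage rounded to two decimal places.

91.20%

Elena reaches Fennick along 4 paths.
Via Palisade: 100% × 31% = 31%.
Direct stake: 49% = 49%.
Via Palisade → Pellion: 100% × 40% × 16% = 6.4%.
Via Pellion: 30% × 16% = 4.8%.
Total: 31% + 49% + 6.4% + 4.8% = 91.2%.
Rounded: 91.20%.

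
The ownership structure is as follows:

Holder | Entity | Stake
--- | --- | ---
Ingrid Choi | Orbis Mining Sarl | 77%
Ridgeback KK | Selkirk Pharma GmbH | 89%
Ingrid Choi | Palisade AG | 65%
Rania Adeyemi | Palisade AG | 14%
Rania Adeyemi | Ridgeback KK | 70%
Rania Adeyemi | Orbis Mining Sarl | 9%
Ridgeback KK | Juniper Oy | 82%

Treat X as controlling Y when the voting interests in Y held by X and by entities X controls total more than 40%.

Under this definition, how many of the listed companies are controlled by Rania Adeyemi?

3

Rania holds 70% of Ridgeback, so Rania controls Ridgeback.
Ridgeback holds 89% of Selkirk, so Rania controls Selkirk.
Ridgeback holds 82% of Juniper, so Rania controls Juniper.
No other company's threshold is met.
Rania controls 3 companies.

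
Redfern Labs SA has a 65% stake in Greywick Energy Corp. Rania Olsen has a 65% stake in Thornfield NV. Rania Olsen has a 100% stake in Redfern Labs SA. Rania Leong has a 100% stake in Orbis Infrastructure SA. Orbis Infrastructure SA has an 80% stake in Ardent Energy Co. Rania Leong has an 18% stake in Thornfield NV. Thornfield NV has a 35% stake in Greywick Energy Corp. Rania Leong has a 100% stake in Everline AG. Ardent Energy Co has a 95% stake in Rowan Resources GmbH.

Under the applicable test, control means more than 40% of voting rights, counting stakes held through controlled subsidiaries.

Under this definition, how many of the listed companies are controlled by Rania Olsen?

3

Rania Olsen holds 65% of Thornfield, so Rania Olsen controls Thornfield.
Rania Olsen holds 100% of Redfern, so Rania Olsen controls Redfern.
Thornfield and Redfern together hold 35% + 65% = 100% of Greywick, so Rania Olsen controls Greywick.
No other company's threshold is met.
Rania Olsen controls 3 companies.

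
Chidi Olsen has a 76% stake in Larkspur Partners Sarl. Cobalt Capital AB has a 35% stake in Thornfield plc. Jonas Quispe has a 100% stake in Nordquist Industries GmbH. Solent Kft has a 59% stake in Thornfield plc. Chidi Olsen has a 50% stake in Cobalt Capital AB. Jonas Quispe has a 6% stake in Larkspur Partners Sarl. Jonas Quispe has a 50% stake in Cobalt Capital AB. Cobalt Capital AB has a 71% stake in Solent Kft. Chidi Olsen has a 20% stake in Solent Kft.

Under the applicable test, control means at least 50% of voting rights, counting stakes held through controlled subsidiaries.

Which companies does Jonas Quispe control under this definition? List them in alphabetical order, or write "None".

Jonas holds 50% of Cobalt, so Jonas controls Cobalt.
Cobalt holds 71% of Solent, so Jonas controls Solent.
Jonas holds 100% of Nordquist, so Jonas controls Nordquist.
Cobalt and Solent together hold 35% + 59% = 94% of Thornfield, so Jonas controls Thornfield.
No other company's threshold is met.

Cobalt Capital AB, Nordquist Industries GmbH, Solent Kft, Thornfield plc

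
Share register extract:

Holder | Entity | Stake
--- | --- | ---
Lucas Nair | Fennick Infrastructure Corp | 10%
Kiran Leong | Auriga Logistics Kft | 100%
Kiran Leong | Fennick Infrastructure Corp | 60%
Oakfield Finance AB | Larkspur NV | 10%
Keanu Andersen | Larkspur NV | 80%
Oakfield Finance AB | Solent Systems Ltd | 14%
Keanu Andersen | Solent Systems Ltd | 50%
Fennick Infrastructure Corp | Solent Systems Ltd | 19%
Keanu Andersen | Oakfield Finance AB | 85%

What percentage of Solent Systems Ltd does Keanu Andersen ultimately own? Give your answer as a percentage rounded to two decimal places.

61.90%

Keanu reaches Solent along 2 paths.
Via Oakfield: 85% × 14% = 11.9%.
Direct stake: 50% = 50%.
Total: 11.9% + 50% = 61.9%.
Rounded: 61.90%.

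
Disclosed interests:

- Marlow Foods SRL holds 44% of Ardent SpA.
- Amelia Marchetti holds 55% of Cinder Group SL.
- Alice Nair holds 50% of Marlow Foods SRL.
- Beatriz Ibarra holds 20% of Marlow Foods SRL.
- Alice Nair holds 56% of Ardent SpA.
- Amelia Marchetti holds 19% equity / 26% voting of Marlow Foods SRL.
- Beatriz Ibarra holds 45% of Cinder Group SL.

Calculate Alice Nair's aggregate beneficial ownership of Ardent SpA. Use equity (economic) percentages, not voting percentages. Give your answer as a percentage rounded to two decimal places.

78.00%

Alice reaches Ardent along 2 paths.
Direct stake: 56% = 56%.
Via Marlow: 50% × 44% = 22%.
Total: 56% + 22% = 78%.
Rounded: 78.00%.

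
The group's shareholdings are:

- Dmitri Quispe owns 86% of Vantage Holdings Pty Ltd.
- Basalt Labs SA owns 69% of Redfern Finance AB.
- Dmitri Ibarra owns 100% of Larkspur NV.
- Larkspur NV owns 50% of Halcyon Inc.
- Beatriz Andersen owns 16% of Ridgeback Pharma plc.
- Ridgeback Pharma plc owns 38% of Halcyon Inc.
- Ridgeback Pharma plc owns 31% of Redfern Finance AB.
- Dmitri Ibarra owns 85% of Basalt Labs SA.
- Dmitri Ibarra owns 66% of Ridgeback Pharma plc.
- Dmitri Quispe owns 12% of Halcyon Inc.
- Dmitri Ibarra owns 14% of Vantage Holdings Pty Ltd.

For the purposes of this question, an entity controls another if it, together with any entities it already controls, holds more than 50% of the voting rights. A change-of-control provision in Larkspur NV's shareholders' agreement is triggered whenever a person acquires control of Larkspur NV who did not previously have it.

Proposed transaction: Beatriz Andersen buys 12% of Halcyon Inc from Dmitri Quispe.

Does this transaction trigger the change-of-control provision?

No

The purchase adds only to Beatriz's holdings (Dmitri Quispe's stake shrinks), so Beatriz is the only person who could newly come to control Larkspur.
Beatriz's largest direct stake is 16% in Ridgeback, which does not meet the threshold, so Beatriz controls no company.
Neither Beatriz nor any entity Beatriz controls holds any voting interest in Larkspur.
So before the transaction, Beatriz does not control Larkspur.
After the purchase, Beatriz holds 12% of Halcyon directly, and Dmitri Quispe's stake falls to 0%.
Beatriz's side now holds 12% of Halcyon, not > 50%, so Beatriz still does not control Halcyon.
After the transaction, neither Beatriz nor any entity Beatriz controls holds a voting interest in Larkspur, so Beatriz still does not control it.
No new person acquires control, so the clause is not triggered.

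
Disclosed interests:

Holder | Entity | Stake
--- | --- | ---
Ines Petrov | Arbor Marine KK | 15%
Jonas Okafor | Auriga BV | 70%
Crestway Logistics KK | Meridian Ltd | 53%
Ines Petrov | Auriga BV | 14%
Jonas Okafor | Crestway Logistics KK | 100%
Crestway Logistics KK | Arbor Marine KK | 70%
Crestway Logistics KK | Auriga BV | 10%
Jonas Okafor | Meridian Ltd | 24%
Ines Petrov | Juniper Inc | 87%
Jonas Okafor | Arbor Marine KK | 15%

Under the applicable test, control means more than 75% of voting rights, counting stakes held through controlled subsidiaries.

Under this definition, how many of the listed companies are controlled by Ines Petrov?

Ines holds 87% of Juniper, so Ines controls Juniper.
No other company's threshold is met.
Ines controls 1 company.

1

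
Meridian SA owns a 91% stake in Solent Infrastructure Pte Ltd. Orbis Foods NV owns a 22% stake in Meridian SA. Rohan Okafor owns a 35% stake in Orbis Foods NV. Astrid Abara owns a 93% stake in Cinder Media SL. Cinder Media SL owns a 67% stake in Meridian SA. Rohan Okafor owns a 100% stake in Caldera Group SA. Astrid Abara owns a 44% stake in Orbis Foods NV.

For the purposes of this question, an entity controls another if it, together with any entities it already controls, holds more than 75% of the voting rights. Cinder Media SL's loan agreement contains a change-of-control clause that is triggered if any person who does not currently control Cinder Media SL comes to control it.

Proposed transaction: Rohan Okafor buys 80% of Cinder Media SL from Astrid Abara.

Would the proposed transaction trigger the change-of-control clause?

The purchase adds only to Rohan's holdings (Astrid's stake shrinks), so Rohan is the only person who could newly come to control Cinder.
Rohan holds 100% of Caldera, so Rohan controls Caldera.
Neither Rohan nor any entity Rohan controls holds any voting interest in Cinder.
So before the transaction, Rohan does not control Cinder.
After the purchase, Rohan holds 80% of Cinder directly, and Astrid's stake falls to 13%.
Rohan holds 80% of Cinder, so Rohan controls Cinder.
Rohan did not control Cinder before and does after, so the clause is triggered.

Yes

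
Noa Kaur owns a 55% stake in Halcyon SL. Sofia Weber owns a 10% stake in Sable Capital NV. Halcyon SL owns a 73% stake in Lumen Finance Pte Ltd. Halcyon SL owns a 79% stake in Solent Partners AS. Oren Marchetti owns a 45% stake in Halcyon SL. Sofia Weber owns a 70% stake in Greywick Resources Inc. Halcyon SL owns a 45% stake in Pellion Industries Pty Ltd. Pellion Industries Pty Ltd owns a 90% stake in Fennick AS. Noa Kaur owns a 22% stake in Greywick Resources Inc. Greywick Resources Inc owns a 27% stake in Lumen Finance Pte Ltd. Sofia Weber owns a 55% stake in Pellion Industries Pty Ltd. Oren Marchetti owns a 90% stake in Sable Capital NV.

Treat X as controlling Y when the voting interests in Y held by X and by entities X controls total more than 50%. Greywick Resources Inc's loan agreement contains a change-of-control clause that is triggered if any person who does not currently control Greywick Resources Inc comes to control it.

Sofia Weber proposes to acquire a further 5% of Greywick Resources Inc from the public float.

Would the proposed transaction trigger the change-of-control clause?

The purchase changes only Sofia's holdings, so Sofia is the only person who could newly come to control Greywick.
Sofia holds 70% of Greywick, so Sofia controls Greywick.
So Sofia already controls Greywick before the transaction.
After the purchase, Sofia's direct stake in Greywick rises to 70% + 5% = 75%.
Sofia controlled Greywick already, so this is not a new person acquiring control; every other person's position is unchanged or reduced.
No new person acquires control, so the clause is not triggered.

No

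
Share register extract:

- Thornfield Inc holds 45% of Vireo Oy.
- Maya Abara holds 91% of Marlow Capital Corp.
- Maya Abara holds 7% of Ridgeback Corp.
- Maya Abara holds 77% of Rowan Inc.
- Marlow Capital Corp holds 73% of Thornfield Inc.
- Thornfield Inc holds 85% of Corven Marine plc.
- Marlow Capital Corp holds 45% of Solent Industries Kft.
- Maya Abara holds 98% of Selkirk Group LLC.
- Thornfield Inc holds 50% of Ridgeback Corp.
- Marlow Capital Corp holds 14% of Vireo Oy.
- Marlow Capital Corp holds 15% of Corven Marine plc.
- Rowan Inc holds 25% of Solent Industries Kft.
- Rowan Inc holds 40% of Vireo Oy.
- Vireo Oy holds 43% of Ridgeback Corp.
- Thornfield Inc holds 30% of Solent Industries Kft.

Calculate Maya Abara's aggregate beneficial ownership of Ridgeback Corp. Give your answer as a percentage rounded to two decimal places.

Maya reaches Ridgeback along 5 paths.
Via Marlow → Vireo: 91% × 14% × 43% = 5.4782%.
Via Marlow → Thornfield → Vireo: 91% × 73% × 45% × 43% = 12.854205%.
Via Rowan → Vireo: 77% × 40% × 43% = 13.244%.
Via Marlow → Thornfield: 91% × 73% × 50% = 33.215%.
Direct stake: 7% = 7%.
Total: 5.4782% + 12.854205% + 13.244% + 33.215% + 7% = 71.791405%.
Rounded: 71.79%.

71.79%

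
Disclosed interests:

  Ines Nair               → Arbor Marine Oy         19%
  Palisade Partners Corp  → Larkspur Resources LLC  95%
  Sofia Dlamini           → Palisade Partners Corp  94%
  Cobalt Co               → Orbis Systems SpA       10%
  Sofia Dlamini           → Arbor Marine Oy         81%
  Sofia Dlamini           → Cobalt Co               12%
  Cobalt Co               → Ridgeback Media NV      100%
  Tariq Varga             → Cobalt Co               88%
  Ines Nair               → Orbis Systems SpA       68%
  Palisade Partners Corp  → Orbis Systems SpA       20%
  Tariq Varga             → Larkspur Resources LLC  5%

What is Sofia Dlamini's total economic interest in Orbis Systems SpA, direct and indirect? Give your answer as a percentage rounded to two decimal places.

20.00%

Sofia reaches Orbis along 2 paths.
Via Palisade: 94% × 20% = 18.8%.
Via Cobalt: 12% × 10% = 1.2%.
Total: 18.8% + 1.2% = 20%.
Rounded: 20.00%.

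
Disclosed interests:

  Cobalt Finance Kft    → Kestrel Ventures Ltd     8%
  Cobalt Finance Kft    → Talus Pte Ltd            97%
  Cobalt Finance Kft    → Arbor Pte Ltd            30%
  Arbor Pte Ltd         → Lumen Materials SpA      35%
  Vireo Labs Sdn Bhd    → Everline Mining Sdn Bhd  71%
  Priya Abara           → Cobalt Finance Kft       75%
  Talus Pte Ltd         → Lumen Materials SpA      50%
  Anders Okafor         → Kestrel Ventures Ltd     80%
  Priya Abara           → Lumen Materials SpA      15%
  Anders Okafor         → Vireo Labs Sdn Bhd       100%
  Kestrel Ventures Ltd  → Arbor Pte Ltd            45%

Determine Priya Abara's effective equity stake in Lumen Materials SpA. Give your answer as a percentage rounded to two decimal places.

60.20%

Priya reaches Lumen along 4 paths.
Via Cobalt → Arbor: 75% × 30% × 35% = 7.875%.
Via Cobalt → Kestrel → Arbor: 75% × 8% × 45% × 35% = 0.945%.
Via Cobalt → Talus: 75% × 97% × 50% = 36.375%.
Direct stake: 15% = 15%.
Total: 7.875% + 0.945% + 36.375% + 15% = 60.195%.
Rounded: 60.20%.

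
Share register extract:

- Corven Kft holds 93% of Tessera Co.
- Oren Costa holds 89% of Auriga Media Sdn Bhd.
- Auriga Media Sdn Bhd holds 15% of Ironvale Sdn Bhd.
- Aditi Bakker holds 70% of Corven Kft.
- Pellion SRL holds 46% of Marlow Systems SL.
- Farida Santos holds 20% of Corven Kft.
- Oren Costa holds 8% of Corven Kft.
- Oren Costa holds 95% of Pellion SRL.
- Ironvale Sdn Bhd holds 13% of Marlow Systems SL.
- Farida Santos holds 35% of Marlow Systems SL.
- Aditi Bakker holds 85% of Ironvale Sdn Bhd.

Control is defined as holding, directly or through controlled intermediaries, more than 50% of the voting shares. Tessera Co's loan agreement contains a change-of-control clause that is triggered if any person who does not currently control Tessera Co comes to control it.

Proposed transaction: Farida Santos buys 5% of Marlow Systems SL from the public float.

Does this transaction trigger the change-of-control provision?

No

The purchase changes only Farida's holdings, so Farida is the only person who could newly come to control Tessera.
Farida's largest direct stake is 35% in Marlow, which does not meet the threshold, so Farida controls no company.
Neither Farida nor any entity Farida controls holds any voting interest in Tessera.
So before the transaction, Farida does not control Tessera.
After the purchase, Farida's direct stake in Marlow rises to 35% + 5% = 40%.
Farida's side now holds 40% of Marlow, not > 50%, so Farida still does not control Marlow.
After the transaction, neither Farida nor any entity Farida controls holds a voting interest in Tessera, so Farida still does not control it.
No new person acquires control, so the clause is not triggered.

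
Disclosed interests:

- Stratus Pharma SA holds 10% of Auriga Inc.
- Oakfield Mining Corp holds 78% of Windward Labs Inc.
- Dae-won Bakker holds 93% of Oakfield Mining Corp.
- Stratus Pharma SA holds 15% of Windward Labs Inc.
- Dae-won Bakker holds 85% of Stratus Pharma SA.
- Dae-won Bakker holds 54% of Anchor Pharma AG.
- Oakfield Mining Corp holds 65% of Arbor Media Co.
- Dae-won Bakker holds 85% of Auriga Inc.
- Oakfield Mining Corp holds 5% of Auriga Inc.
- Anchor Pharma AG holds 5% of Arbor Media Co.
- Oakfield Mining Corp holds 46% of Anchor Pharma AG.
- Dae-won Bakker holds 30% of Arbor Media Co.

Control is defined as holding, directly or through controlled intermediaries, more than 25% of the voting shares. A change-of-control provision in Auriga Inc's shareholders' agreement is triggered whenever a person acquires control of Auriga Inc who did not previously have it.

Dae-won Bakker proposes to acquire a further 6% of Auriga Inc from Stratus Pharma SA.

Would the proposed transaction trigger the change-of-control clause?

No

The purchase adds only to Dae-won's holdings (Stratus's stake shrinks), so Dae-won is the only person who could newly come to control Auriga.
Dae-won holds 85% of Stratus, so Dae-won controls Stratus.
Dae-won holds 93% of Oakfield, so Dae-won controls Oakfield.
Stratus and Dae-won and Oakfield together hold 10% + 85% + 5% = 100% of Auriga, so Dae-won controls Auriga.
So Dae-won already controls Auriga before the transaction.
After the purchase, Dae-won's direct stake in Auriga rises to 85% + 6% = 91%, and Stratus's stake falls to 4%.
Dae-won controlled Auriga already, so this is not a new person acquiring control; every other person's position is unchanged or reduced.
No new person acquires control, so the clause is not triggered.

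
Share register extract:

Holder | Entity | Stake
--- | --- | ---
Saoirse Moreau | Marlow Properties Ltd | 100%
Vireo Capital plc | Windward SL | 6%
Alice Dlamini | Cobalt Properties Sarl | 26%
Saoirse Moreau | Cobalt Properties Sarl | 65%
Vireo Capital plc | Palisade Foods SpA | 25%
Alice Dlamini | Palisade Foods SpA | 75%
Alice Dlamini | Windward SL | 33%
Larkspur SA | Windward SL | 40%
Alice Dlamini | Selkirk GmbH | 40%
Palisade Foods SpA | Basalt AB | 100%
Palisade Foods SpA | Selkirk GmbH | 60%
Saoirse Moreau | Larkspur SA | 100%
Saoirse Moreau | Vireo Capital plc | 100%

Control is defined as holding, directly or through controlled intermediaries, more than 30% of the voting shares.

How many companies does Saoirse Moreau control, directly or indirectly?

5

Saoirse holds 65% of Cobalt, so Saoirse controls Cobalt.
Saoirse holds 100% of Larkspur, so Saoirse controls Larkspur.
Saoirse holds 100% of Vireo, so Saoirse controls Vireo.
Saoirse holds 100% of Marlow, so Saoirse controls Marlow.
Larkspur and Vireo together hold 40% + 6% = 46% of Windward, so Saoirse controls Windward.
No other company's threshold is met.
Saoirse controls 5 companies.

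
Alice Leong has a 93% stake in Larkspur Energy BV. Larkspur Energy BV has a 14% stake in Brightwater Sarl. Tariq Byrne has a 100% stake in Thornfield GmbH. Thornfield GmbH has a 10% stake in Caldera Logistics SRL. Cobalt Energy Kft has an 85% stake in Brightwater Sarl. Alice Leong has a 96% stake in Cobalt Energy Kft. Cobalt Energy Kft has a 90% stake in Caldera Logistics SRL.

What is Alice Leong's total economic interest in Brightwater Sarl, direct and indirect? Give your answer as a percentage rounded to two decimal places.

94.62%

Alice reaches Brightwater along 2 paths.
Via Larkspur: 93% × 14% = 13.02%.
Via Cobalt: 96% × 85% = 81.6%.
Total: 13.02% + 81.6% = 94.62%.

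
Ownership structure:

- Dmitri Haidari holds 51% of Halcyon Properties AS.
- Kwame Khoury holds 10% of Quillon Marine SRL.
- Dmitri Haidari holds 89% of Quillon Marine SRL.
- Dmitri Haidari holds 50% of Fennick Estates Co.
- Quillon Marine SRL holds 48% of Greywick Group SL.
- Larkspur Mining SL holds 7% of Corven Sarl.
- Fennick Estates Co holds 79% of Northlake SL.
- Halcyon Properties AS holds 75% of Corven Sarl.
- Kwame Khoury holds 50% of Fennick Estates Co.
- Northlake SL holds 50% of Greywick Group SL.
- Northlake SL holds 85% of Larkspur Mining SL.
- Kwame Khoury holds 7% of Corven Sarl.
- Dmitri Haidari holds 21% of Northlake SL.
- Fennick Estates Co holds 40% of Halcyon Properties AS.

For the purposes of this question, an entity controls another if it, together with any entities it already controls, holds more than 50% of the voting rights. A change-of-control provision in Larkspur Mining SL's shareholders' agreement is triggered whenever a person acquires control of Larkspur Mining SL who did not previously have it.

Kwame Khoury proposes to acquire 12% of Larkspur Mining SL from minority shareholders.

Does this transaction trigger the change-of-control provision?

The purchase changes only Kwame's holdings, so Kwame is the only person who could newly come to control Larkspur.
Kwame's largest direct stake is 50% in Fennick, which does not meet the threshold, so Kwame controls no company.
Neither Kwame nor any entity Kwame controls holds any voting interest in Larkspur.
So before the transaction, Kwame does not control Larkspur.
After the purchase, Kwame holds 12% of Larkspur directly.
After the transaction, Kwame's side holds 12% of Larkspur, not > 50%, so Kwame still does not control Larkspur.
No new person acquires control, so the clause is not triggered.

No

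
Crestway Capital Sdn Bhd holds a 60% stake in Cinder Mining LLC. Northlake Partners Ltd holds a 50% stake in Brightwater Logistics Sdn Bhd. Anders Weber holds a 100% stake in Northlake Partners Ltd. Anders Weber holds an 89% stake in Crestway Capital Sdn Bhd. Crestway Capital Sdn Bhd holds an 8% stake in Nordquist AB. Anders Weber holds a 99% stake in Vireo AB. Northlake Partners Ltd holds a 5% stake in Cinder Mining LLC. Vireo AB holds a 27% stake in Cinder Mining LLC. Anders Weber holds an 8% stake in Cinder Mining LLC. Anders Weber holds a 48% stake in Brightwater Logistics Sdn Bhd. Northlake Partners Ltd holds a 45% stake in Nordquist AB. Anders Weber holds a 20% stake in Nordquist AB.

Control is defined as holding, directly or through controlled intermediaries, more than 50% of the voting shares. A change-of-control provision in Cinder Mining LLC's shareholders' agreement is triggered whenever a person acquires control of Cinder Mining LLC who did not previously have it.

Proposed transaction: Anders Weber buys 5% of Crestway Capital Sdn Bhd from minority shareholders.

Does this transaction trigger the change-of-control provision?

The purchase changes only Anders's holdings, so Anders is the only person who could newly come to control Cinder.
Anders holds 100% of Northlake, so Anders controls Northlake.
Anders holds 99% of Vireo, so Anders controls Vireo.
Anders holds 89% of Crestway, so Anders controls Crestway.
Crestway and Vireo and Northlake and Anders together hold 60% + 27% + 5% + 8% = 100% of Cinder, so Anders controls Cinder.
So Anders already controls Cinder before the transaction.
After the purchase, Anders's direct stake in Crestway rises to 89% + 5% = 94%.
Anders controlled Cinder already, so this is not a new person acquiring control; every other person's position is unchanged or reduced.
No new person acquires control, so the clause is not triggered.

No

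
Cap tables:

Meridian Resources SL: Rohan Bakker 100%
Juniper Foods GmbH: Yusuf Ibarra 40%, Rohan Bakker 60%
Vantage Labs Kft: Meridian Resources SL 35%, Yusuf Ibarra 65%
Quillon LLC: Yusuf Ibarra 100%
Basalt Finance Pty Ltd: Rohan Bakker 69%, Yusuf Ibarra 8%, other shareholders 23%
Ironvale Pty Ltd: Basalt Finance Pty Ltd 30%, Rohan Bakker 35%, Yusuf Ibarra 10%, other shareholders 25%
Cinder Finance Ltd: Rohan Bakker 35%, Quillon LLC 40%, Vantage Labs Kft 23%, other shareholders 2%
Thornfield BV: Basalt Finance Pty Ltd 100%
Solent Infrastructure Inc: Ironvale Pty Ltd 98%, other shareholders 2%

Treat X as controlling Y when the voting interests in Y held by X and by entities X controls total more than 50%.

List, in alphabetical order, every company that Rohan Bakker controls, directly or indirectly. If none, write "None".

Basalt Finance Pty Ltd, Ironvale Pty Ltd, Juniper Foods GmbH, Meridian Resources SL, Solent Infrastructure Inc, Thornfield BV

Rohan holds 100% of Meridian, so Rohan controls Meridian.
Rohan holds 60% of Juniper, so Rohan controls Juniper.
Rohan holds 69% of Basalt, so Rohan controls Basalt.
Basalt and Rohan together hold 30% + 35% = 65% of Ironvale, so Rohan controls Ironvale.
Basalt holds 100% of Thornfield, so Rohan controls Thornfield.
Ironvale holds 98% of Solent, so Rohan controls Solent.
No other company's threshold is met.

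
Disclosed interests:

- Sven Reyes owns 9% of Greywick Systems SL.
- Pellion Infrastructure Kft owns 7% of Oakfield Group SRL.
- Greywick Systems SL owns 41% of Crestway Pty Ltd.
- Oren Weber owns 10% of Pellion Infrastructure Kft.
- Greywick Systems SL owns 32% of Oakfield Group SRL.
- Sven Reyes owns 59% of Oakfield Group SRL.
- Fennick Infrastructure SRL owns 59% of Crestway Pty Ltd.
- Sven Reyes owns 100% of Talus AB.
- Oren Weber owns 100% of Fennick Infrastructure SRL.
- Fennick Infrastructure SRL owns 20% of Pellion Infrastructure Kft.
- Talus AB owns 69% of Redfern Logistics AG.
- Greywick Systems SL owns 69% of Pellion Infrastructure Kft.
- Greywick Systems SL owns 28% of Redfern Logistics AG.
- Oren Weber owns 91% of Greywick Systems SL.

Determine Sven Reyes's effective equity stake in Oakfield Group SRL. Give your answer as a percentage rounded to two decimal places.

62.31%

Sven reaches Oakfield along 3 paths.
Direct stake: 59% = 59%.
Via Greywick: 9% × 32% = 2.88%.
Via Greywick → Pellion: 9% × 69% × 7% = 0.4347%.
Total: 59% + 2.88% + 0.4347% = 62.3147%.
Rounded: 62.31%.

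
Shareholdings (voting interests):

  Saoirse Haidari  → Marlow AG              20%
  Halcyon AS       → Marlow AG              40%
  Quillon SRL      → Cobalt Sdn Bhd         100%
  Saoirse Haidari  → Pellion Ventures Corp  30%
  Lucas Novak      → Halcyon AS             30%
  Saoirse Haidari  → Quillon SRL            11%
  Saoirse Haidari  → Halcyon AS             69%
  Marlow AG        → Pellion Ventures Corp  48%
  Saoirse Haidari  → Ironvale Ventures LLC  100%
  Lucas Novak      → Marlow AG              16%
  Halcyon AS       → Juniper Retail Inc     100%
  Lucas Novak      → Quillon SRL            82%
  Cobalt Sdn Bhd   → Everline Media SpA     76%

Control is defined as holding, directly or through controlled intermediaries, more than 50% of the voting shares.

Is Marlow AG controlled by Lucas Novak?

Lucas holds 82% of Quillon, so Lucas controls Quillon.
Quillon holds 100% of Cobalt, so Lucas controls Cobalt.
Cobalt holds 76% of Everline, so Lucas controls Everline.
In Marlow, Lucas's side holds only 16%, not > 50%.
So Lucas does not control Marlow.

No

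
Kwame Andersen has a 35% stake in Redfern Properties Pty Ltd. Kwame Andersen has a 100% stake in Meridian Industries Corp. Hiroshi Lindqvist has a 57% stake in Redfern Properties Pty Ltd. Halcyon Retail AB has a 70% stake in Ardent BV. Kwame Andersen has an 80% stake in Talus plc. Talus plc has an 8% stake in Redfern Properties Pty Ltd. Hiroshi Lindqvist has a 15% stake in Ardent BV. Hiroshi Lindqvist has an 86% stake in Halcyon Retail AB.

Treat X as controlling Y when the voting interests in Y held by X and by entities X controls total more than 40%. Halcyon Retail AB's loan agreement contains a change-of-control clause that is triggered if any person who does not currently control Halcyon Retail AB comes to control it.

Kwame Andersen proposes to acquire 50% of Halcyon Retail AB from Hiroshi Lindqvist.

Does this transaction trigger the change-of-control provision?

The purchase adds only to Kwame's holdings (Hiroshi's stake shrinks), so Kwame is the only person who could newly come to control Halcyon.
Kwame holds 100% of Meridian, so Kwame controls Meridian.
Kwame holds 80% of Talus, so Kwame controls Talus.
Talus and Kwame together hold 8% + 35% = 43% of Redfern, so Kwame controls Redfern.
Neither Kwame nor any entity Kwame controls holds any voting interest in Halcyon.
So before the transaction, Kwame does not control Halcyon.
After the purchase, Kwame holds 50% of Halcyon directly, and Hiroshi's stake falls to 36%.
Kwame holds 50% of Halcyon, so Kwame controls Halcyon.
Kwame did not control Halcyon before and does after, so the clause is triggered.

Yes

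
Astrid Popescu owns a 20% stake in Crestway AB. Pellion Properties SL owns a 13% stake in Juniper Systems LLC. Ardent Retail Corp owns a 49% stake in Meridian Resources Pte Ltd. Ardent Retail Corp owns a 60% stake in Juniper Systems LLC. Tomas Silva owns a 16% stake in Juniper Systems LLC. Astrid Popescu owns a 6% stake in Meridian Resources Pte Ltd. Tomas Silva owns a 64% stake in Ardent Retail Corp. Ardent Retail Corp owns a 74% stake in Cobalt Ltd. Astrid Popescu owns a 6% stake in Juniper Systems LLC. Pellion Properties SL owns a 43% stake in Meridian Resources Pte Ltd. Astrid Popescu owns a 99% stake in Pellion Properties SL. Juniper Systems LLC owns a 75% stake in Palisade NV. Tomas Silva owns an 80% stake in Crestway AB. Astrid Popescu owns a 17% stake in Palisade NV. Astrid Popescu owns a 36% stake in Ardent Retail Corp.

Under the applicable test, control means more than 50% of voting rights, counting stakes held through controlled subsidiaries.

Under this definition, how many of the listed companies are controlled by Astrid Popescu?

1

Astrid holds 99% of Pellion, so Astrid controls Pellion.
No other company's threshold is met.
Astrid controls 1 company.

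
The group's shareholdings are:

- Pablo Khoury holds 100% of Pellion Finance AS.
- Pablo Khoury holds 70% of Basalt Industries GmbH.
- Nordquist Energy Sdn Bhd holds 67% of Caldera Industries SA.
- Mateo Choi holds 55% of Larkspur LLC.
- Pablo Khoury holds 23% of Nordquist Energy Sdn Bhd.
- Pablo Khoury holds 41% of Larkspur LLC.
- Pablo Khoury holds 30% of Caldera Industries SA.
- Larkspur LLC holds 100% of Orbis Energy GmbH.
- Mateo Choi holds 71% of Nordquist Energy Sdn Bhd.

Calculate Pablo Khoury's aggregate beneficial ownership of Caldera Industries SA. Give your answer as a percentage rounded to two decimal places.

45.41%

Pablo reaches Caldera along 2 paths.
Via Nordquist: 23% × 67% = 15.41%.
Direct stake: 30% = 30%.
Total: 15.41% + 30% = 45.41%.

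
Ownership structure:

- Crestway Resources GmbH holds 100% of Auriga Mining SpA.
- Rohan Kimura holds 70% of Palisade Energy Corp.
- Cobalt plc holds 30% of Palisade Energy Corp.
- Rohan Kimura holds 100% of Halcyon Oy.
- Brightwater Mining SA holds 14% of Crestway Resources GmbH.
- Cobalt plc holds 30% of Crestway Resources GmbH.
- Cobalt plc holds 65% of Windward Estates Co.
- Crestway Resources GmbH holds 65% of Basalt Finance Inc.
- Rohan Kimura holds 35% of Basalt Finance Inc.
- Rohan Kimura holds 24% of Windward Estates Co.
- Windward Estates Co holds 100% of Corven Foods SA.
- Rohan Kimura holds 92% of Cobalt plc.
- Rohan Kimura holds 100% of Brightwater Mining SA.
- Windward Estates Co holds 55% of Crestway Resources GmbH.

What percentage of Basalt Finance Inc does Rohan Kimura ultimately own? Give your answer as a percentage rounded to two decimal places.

Rohan reaches Basalt along 5 paths.
Via Brightwater → Crestway: 100% × 14% × 65% = 9.1%.
Via Cobalt → Crestway: 92% × 30% × 65% = 17.94%.
Via Cobalt → Windward → Crestway: 92% × 65% × 55% × 65% = 21.3785%.
Via Windward → Crestway: 24% × 55% × 65% = 8.58%.
Direct stake: 35% = 35%.
Total: 9.1% + 17.94% + 21.3785% + 8.58% + 35% = 91.9985%.
Rounded: 92.00%.

92.00%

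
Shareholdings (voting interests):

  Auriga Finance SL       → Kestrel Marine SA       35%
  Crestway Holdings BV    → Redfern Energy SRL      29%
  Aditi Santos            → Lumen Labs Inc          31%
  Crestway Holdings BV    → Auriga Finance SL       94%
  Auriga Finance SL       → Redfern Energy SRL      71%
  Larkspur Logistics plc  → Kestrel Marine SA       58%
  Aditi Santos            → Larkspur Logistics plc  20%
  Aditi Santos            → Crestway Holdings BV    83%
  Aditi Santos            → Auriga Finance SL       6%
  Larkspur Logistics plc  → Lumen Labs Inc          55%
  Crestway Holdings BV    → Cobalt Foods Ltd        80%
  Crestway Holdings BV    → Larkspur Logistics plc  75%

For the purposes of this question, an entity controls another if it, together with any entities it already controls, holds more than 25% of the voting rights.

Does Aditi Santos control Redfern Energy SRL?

Yes

Aditi holds 83% of Crestway, so Aditi controls Crestway.
Crestway and Aditi together hold 94% + 6% = 100% of Auriga, so Aditi controls Auriga.
Crestway and Auriga together hold 29% + 71% = 100% of Redfern, so Aditi controls Redfern.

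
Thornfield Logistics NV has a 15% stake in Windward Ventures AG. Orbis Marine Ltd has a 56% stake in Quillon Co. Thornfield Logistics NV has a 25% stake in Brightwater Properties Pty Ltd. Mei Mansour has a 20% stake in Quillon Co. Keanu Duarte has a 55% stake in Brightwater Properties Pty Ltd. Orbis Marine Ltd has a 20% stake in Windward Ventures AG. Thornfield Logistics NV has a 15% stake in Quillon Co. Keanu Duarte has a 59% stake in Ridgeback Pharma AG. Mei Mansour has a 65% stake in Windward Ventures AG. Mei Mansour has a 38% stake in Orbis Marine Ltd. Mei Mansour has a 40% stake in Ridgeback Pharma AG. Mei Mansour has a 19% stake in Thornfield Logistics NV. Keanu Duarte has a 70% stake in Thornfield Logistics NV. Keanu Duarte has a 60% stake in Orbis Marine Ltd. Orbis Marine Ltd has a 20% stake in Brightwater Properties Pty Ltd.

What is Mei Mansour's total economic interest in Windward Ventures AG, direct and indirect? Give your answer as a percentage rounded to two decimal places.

Mei reaches Windward along 3 paths.
Via Thornfield: 19% × 15% = 2.85%.
Direct stake: 65% = 65%.
Via Orbis: 38% × 20% = 7.6%.
Total: 2.85% + 65% + 7.6% = 75.45%.

75.45%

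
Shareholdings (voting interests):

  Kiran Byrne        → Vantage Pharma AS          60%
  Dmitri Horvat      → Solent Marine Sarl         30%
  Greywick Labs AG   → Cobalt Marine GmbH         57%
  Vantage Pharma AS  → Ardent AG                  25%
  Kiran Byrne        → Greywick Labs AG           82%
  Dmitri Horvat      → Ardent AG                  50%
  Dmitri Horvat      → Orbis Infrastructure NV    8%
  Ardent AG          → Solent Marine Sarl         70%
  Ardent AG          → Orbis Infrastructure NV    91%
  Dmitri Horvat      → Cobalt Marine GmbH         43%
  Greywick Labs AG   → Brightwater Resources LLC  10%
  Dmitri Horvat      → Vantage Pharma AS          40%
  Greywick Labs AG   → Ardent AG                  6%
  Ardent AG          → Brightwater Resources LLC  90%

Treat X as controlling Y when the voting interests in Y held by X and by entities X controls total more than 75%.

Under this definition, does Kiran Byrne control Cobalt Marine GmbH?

Kiran holds 82% of Greywick, so Kiran controls Greywick.
In Cobalt, Kiran's side holds only 57%, not > 75%.
So Kiran does not control Cobalt.

No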